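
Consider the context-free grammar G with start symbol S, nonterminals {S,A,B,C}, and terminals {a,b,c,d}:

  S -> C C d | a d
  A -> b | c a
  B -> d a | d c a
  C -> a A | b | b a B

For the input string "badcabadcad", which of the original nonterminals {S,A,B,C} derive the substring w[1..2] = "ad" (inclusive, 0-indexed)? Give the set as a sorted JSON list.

CNF form of G:
  S -> C X6 | T1 T2
  A -> T0 T1 | b
  B -> T2 T1 | T2 X4
  C -> T1 A | T3 X5 | b
  T0 -> c
  T1 -> a
  T2 -> d
  T3 -> b
  X4 -> T0 T1
  X5 -> T1 B
  X6 -> C T2

CYK table (by increasing span), restricted to cells inside w[1..2]:
  [1..1]={T1}  "a"  orig:{}
  [2..2]={T2}  "d"  orig:{}
  [1..2]={S}  "ad"

Original NTs in T[1,2] deriving "ad": ["S"]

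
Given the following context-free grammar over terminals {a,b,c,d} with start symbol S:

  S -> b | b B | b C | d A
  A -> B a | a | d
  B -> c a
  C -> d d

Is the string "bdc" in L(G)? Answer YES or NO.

Convert to CNF:
  S -> T2 A | T3 B | T3 C | b
  A -> B T0 | a | d
  B -> T1 T0
  C -> T2 T2
  T0 -> a
  T1 -> c
  T2 -> d
  T3 -> b

CYK fill:
  cell(0,0) b: {S,T3}  orig:{S}
  cell(1,1) d: {A,T2}  orig:{A}
  cell(2,2) c: {T1}  orig:{}
  cell(0,1) bd: ∅
  cell(1,2) dc: ∅
  cell(0,2) bdc: ∅

S ∉ T[0,2] ⇒ NO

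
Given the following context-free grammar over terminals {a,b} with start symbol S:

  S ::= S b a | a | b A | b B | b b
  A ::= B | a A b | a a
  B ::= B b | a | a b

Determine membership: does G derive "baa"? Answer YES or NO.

CNF form of G:
  S -> S X3 | T0 A | T0 B | T0 T0 | a
  A -> B T0 | T1 T0 | T1 T1 | T1 X2 | a
  B -> B T0 | T1 T0 | a
  T0 -> b
  T1 -> a
  X2 -> A T0
  X3 -> T0 T1

Fill CYK table bottom-up:
  T[0,0] 'b' = {T0}  orig:{}
  T[1,1] 'a' = {A,B,S,T1}  orig:{A,B,S}
  T[2,2] 'a' = {A,B,S,T1}  orig:{A,B,S}
  T[0,1] 'ba' = {S,X3}  orig:{S}
  T[1,2] 'aa' = {A}
  T[0,2] 'baa' = {S}

S ∈ T[0,2] ⇒ YES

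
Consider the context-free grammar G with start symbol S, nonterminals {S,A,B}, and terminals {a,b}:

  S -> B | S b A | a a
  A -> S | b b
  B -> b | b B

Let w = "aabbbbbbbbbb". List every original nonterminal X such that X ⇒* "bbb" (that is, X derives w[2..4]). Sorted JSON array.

CNF form of G:
  S -> S X3 | T0 B | T1 T1 | b
  A -> S X2 | T0 B | T0 T0 | T1 T1 | b
  B -> T0 B | b
  T0 -> b
  T1 -> a
  X2 -> T0 A
  X3 -> T0 A

Fill CYK table bottom-up — only the sub-triangle for w[2..4]:
  T[2,2] 'b' = {A,B,S,T0}  orig:{A,B,S}
  T[3,3] 'b' = {A,B,S,T0}  orig:{A,B,S}
  T[4,4] 'b' = {A,B,S,T0}  orig:{A,B,S}
  T[2,3] 'bb' = {A,B,S,X2,X3}  orig:{A,B,S}
  T[3,4] 'bb' = {A,B,S,X2,X3}  orig:{A,B,S}
  T[2,4] 'bbb' = {A,B,S,X2,X3}  orig:{A,B,S}

Original NTs in T[2,4] deriving "bbb": ["A", "B", "S"]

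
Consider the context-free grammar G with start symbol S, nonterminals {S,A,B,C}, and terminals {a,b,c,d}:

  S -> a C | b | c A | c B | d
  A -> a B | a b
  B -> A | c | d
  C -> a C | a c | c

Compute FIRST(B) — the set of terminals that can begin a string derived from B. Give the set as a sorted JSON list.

FIRST sets, iterate to fixpoint:
round 1:
  A via A→a B: +{a}
  B via B→A: +{a}
  B via B→c: +{c}
  B via B→d: +{d}
  C via C→a C: +{a}
  C via C→c: +{c}
  S via S→a C: +{a}
  S via S→b: +{b}
  S via S→c A: +{c}
  S via S→d: +{d}
  S: {a,b,c,d}  A: {a}  B: {a,c,d}  C: {a,c}
round 2: (stable)
  S: {a,b,c,d}  A: {a}  B: {a,c,d}  C: {a,c}

FIRST(B) = ["a", "c", "d"]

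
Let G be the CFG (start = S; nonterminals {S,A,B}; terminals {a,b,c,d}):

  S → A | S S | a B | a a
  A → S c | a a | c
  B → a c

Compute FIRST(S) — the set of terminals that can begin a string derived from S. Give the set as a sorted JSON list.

Compute FIRST by fixpoint:
iter 1:
  A via A→a a: +{a}
  A via A→c: +{c}
  B via B→a c: +{a}
  S via S→A: +{a,c}
  S: {a,c}  A: {a,c}  B: {a}
iter 2: (stable)
  S: {a,c}  A: {a,c}  B: {a}

FIRST(S) = ["a", "c"]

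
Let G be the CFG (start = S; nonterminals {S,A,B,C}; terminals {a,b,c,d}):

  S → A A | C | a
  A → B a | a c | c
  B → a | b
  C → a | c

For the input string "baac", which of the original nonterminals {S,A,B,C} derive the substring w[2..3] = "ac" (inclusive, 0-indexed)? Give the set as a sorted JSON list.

Convert to CNF:
  S -> A A | a | c
  A -> B T0 | T0 T1 | c
  B -> a | b
  C -> a | c
  T0 -> a
  T1 -> c

Fill CYK table bottom-up, restricted to cells inside w[2..3]:
  cell(2,2) a: {B,C,S,T0}  orig:{B,C,S}
  cell(3,3) c: {A,C,S,T1}  orig:{A,C,S}
  cell(2,3) ac: {A}

Original NTs in T[2,3] deriving "ac": ["A"]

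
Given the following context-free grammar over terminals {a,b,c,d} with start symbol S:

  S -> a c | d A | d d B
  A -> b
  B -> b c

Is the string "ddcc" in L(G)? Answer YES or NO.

Convert to CNF:
  S -> T2 T1 | T3 A | T3 X4
  A -> b
  B -> T0 T1
  T0 -> b
  T1 -> c
  T2 -> a
  T3 -> d
  X4 -> T3 B

CYK fill:
  [0..0]={T3}  "d"  orig:{}
  [1..1]={T3}  "d"  orig:{}
  [2..2]={T1}  "c"  orig:{}
  [3..3]={T1}  "c"  orig:{}
  [0..1]=∅  "dd"
  [1..2]=∅  "dc"
  [2..3]=∅  "cc"
  [0..2]=∅  "ddc"
  [1..3]=∅  "dcc"
  [0..3]=∅  "ddcc"

S ∉ T[0,3] ⇒ NO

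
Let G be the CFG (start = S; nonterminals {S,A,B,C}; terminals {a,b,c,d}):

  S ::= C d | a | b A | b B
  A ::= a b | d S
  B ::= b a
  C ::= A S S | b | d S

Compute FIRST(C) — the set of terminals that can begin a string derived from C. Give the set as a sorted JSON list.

Compute FIRST by fixpoint:
round 1:
  A via A→a b: +{a}
  A via A→d S: +{d}
  B via B→b a: +{b}
  C via C→A S S: +{a,d}
  C via C→b: +{b}
  S via S→C d: +{a,b,d}
  S: {a,b,d}  A: {a,d}  B: {b}  C: {a,b,d}
round 2: (no change)
  S: {a,b,d}  A: {a,d}  B: {b}  C: {a,b,d}

FIRST(C) = ["a", "b", "d"]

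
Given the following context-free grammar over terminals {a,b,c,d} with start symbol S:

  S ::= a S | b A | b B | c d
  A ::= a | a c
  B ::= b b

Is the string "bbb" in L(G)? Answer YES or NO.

CNF form of G:
  S -> T0 S | T1 T3 | T2 A | T2 B
  A -> T0 T1 | a
  B -> T2 T2
  T0 -> a
  T1 -> c
  T2 -> b
  T3 -> d

Fill CYK table bottom-up:
  [0..0]={T2}  "b"  orig:{}
  [1..1]={T2}  "b"  orig:{}
  [2..2]={T2}  "b"  orig:{}
  [0..1]={B}  "bb"
  [1..2]={B}  "bb"
  [0..2]={S}  "bbb"

S ∈ T[0,2] ⇒ YES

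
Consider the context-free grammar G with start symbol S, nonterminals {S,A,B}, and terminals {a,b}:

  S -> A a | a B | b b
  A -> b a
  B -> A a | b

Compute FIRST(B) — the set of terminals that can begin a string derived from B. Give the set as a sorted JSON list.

FIRST iteration:
round 1:
  A via A→b a: +{b}
  B via B→A a: +{b}
  S via S→A a: +{b}
  S via S→a B: +{a}
  FIRST[S]={a,b}  FIRST[A]={b}  FIRST[B]={b}
round 2: (stable)
  FIRST[S]={a,b}  FIRST[A]={b}  FIRST[B]={b}

FIRST(B) = ["b"]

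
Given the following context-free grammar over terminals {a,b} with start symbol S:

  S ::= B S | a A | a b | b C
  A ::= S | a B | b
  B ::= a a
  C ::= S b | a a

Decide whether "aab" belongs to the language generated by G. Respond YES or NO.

Convert to CNF:
  S -> B S | T0 A | T0 T1 | T1 C
  A -> B S | T0 A | T0 B | T0 T1 | T1 C | b
  B -> T0 T0
  C -> S T1 | T0 T0
  T0 -> a
  T1 -> b

Fill CYK table bottom-up:
  [0..0]={T0}  "a"  orig:{}
  [1..1]={T0}  "a"  orig:{}
  [2..2]={A,T1}  "b"  orig:{A}
  [0..1]={B,C}  "aa"
  [1..2]={A,S}  "ab"
  [0..2]={A,S}  "aab"

S ∈ T[0,2] ⇒ YES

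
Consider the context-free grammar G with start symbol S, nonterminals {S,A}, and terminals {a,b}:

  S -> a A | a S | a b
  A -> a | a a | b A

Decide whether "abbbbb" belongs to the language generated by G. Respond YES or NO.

Convert to CNF:
  S -> T0 A | T0 S | T0 T1
  A -> T0 T0 | T1 A | a
  T0 -> a
  T1 -> b

CYK table (by increasing span):
  T[0,0] 'a' = {A,T0}  orig:{A}
  T[1,1] 'b' = {T1}  orig:{}
  T[2,2] 'b' = {T1}  orig:{}
  T[3,3] 'b' = {T1}  orig:{}
  T[4,4] 'b' = {T1}  orig:{}
  T[5,5] 'b' = {T1}  orig:{}
  T[0,1] 'ab' = {S}
  T[1,2] 'bb' = ∅
  T[2,3] 'bb' = ∅
  T[3,4] 'bb' = ∅
  T[4,5] 'bb' = ∅
  T[0,2] 'abb' = ∅
  T[1,3] 'bbb' = ∅
  T[2,4] 'bbb' = ∅
  T[3,5] 'bbb' = ∅
  T[0,3] 'abbb' = ∅
  T[1,4] 'bbbb' = ∅
  T[2,5] 'bbbb' = ∅
  T[0,4] 'abbbb' = ∅
  T[1,5] 'bbbbb' = ∅
  T[0,5] 'abbbbb' = ∅

S ∉ T[0,5] ⇒ NO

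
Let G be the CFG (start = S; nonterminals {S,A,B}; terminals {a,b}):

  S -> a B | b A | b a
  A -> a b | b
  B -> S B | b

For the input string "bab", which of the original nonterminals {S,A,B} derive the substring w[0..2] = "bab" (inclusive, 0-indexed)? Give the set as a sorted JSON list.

CNF form of G:
  S -> T0 B | T1 A | T1 T0
  A -> T0 T1 | b
  B -> S B | b
  T0 -> a
  T1 -> b

CYK table (by increasing span) — only the sub-triangle for w[0..2]:
  T[0,0] 'b' = {A,B,T1}  orig:{A,B}
  T[1,1] 'a' = {T0}  orig:{}
  T[2,2] 'b' = {A,B,T1}  orig:{A,B}
  T[0,1] 'ba' = {S}
  T[1,2] 'ab' = {A,S}
  T[0,2] 'bab' = {B,S}

Original NTs in T[0,2] deriving "bab": ["B", "S"]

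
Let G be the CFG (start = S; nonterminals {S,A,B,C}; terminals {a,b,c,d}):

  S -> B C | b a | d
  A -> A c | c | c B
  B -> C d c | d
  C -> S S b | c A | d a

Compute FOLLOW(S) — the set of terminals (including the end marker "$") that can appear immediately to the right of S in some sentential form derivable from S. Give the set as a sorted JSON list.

Compute FIRST by fixpoint:
[1]
  A via A→c: +{c}
  B via B→d: +{d}
  C via C→c A: +{c}
  C via C→d a: +{d}
  S via S→B C: +{d}
  S via S→b a: +{b}
  S: {b,d}  A: {c}  B: {d}  C: {c,d}
[2]
  B via B→C d c: +{c}
  C via C→S S b: +{b}
  S via S→B C: +{c}
  S: {b,c,d}  A: {c}  B: {c,d}  C: {b,c,d}
[3]
  B via B→C d c: +{b}
  S: {b,c,d}  A: {c}  B: {b,c,d}  C: {b,c,d}
[4] done
  S: {b,c,d}  A: {c}  B: {b,c,d}  C: {b,c,d}

FOLLOW sets:
initialize: $ ∈ FOLLOW(S)
round 1:
  A→A c: FOLLOW(A) ⊇ FIRST(c) = {c}; new: +{c}
  A→c B: FOLLOW(B) ⊇ FOLLOW(A) ⊇ {c}; new: +{c}
  B→C d c: FOLLOW(C) ⊇ FIRST(d) = {d}; new: +{d}
  C→S S b: FOLLOW(S) ⊇ FIRST(S) = {b,c,d}; new: +{b,c,d}
  C→c A: FOLLOW(A) ⊇ FOLLOW(C) ⊇ {d}; new: +{d}
  S→B C: FOLLOW(B) ⊇ FIRST(C) = {b,c,d}; new: +{b,d}
  S→B C: FOLLOW(C) ⊇ FOLLOW(S) ⊇ {$,b,c,d}; new: +{$,b,c}
  FOLLOW(S)={$,b,c,d}  FOLLOW(A)={c,d}  FOLLOW(B)={b,c,d}  FOLLOW(C)={$,b,c,d}
round 2:
  C→c A: FOLLOW(A) ⊇ FOLLOW(C) ⊇ {$,b,c,d}; new: +{$,b}
  FOLLOW(S)={$,b,c,d}  FOLLOW(A)={$,b,c,d}  FOLLOW(B)={b,c,d}  FOLLOW(C)={$,b,c,d}
round 3:
  A→c B: FOLLOW(B) ⊇ FOLLOW(A) ⊇ {$,b,c,d}; new: +{$}
  FOLLOW(S)={$,b,c,d}  FOLLOW(A)={$,b,c,d}  FOLLOW(B)={$,b,c,d}  FOLLOW(C)={$,b,c,d}
round 4: — fixpoint
  FOLLOW(S)={$,b,c,d}  FOLLOW(A)={$,b,c,d}  FOLLOW(B)={$,b,c,d}  FOLLOW(C)={$,b,c,d}

FOLLOW(S) = ["$", "b", "c", "d"]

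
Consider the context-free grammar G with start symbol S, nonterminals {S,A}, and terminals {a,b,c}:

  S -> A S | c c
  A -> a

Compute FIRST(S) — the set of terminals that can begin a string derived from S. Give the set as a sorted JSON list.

FIRST sets, iterate to fixpoint:
iter 1:
  A via A→a: +{a}
  S via S→A S: +{a}
  S via S→c c: +{c}
  FIRST(S)={a,c}  FIRST(A)={a}
iter 2: — fixpoint
  FIRST(S)={a,c}  FIRST(A)={a}

FIRST(S) = ["a", "c"]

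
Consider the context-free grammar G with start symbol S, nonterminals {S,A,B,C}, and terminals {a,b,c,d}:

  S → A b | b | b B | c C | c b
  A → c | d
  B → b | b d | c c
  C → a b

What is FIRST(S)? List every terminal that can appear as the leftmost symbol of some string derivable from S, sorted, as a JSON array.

FIRST iteration:
pass 1:
  A via A→c: +{c}
  A via A→d: +{d}
  B via B→b: +{b}
  B via B→c c: +{c}
  C via C→a b: +{a}
  S via S→A b: +{c,d}
  S via S→b: +{b}
  S: {b,c,d}  A: {c,d}  B: {b,c}  C: {a}
pass 2: (no change)
  S: {b,c,d}  A: {c,d}  B: {b,c}  C: {a}

FIRST(S) = ["b", "c", "d"]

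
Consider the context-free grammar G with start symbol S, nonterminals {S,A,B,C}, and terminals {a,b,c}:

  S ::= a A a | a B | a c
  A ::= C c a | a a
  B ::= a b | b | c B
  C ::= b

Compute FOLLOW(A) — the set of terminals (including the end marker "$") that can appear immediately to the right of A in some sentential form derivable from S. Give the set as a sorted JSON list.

FIRST iteration:
pass 1:
  A via A→a a: +{a}
  B via B→a b: +{a}
  B via B→b: +{b}
  B via B→c B: +{c}
  C via C→b: +{b}
  S via S→a A a: +{a}
  S: {a}  A: {a}  B: {a,b,c}  C: {b}
pass 2:
  A via A→C c a: +{b}
  S: {a}  A: {a,b}  B: {a,b,c}  C: {b}
pass 3: (stable)
  S: {a}  A: {a,b}  B: {a,b,c}  C: {b}

FOLLOW sets:
seed FOLLOW(S) with $
round 1:
  A→C c a: FOLLOW(C) ⊇ FIRST(c) = {c}; new: +{c}
  S→a A a: FOLLOW(A) ⊇ FIRST(a) = {a}; new: +{a}
  S→a B: FOLLOW(B) ⊇ FOLLOW(S) ⊇ {$}; new: +{$}
  FOLLOW[S]={$}  FOLLOW[A]={a}  FOLLOW[B]={$}  FOLLOW[C]={c}
round 2: (stable)
  FOLLOW[S]={$}  FOLLOW[A]={a}  FOLLOW[B]={$}  FOLLOW[C]={c}

FOLLOW(A) = ["a"]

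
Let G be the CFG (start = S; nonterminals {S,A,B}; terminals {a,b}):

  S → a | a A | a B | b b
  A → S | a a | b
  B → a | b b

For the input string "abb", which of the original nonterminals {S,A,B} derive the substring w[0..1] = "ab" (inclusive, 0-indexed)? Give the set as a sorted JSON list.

CNF form of G:
  S -> T0 A | T0 B | T1 T1 | a
  A -> T0 A | T0 B | T0 T0 | T1 T1 | a | b
  B -> T1 T1 | a
  T0 -> a
  T1 -> b

CYK table (by increasing span) — only the sub-triangle for w[0..1]:
  T[0,0] 'a' = {A,B,S,T0}  orig:{A,B,S}
  T[1,1] 'b' = {A,T1}  orig:{A}
  T[0,1] 'ab' = {A,S}

Original NTs in T[0,1] deriving "ab": ["A", "S"]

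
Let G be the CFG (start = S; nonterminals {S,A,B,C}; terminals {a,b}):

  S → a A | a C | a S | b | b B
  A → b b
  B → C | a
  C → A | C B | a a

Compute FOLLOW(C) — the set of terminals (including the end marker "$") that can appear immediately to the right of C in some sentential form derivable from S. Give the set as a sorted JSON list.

FIRST sets, iterate to fixpoint:
iter 1:
  A via A→b b: +{b}
  B via B→a: +{a}
  C via C→A: +{b}
  C via C→a a: +{a}
  S via S→a A: +{a}
  S via S→b: +{b}
  FIRST[S]={a,b}  FIRST[A]={b}  FIRST[B]={a}  FIRST[C]={a,b}
iter 2:
  B via B→C: +{b}
  FIRST[S]={a,b}  FIRST[A]={b}  FIRST[B]={a,b}  FIRST[C]={a,b}
iter 3: done
  FIRST[S]={a,b}  FIRST[A]={b}  FIRST[B]={a,b}  FIRST[C]={a,b}

Compute FOLLOW by fixpoint:
initialize: $ ∈ FOLLOW(S)
[1]
  C→C B: FOLLOW(C) ⊇ FIRST(B) = {a,b}; new: +{a,b}
  C→C B: FOLLOW(B) ⊇ FOLLOW(C) ⊇ {a,b}; new: +{a,b}
  S→a A: FOLLOW(A) ⊇ FOLLOW(S) ⊇ {$}; new: +{$}
  S→a C: FOLLOW(C) ⊇ FOLLOW(S) ⊇ {$}; new: +{$}
  S→b B: FOLLOW(B) ⊇ FOLLOW(S) ⊇ {$}; new: +{$}
  FOLLOW[S]={$}  FOLLOW[A]={$}  FOLLOW[B]={$,a,b}  FOLLOW[C]={$,a,b}
[2]
  C→A: FOLLOW(A) ⊇ FOLLOW(C) ⊇ {$,a,b}; new: +{a,b}
  FOLLOW[S]={$}  FOLLOW[A]={$,a,b}  FOLLOW[B]={$,a,b}  FOLLOW[C]={$,a,b}
[3] (no change)
  FOLLOW[S]={$}  FOLLOW[A]={$,a,b}  FOLLOW[B]={$,a,b}  FOLLOW[C]={$,a,b}

FOLLOW(C) = ["$", "a", "b"]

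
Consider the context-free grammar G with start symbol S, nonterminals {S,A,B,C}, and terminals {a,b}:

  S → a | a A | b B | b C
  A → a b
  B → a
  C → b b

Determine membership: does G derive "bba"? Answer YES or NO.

CNF form of G:
  S -> T0 A | T1 B | T1 C | a
  A -> T0 T1
  B -> a
  C -> T1 T1
  T0 -> a
  T1 -> b

CYK table (by increasing span):
  [0..0]={T1}  "b"  orig:{}
  [1..1]={T1}  "b"  orig:{}
  [2..2]={B,S,T0}  "a"  orig:{B,S}
  [0..1]={C}  "bb"
  [1..2]={S}  "ba"
  [0..2]=∅  "bba"

S ∉ T[0,2] ⇒ NO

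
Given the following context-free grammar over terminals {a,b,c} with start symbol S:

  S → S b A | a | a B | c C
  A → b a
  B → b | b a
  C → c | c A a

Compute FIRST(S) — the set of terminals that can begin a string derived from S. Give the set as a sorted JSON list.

FIRST iteration:
round 1:
  A via A→b a: +{b}
  B via B→b: +{b}
  C via C→c: +{c}
  S via S→a: +{a}
  S via S→c C: +{c}
  FIRST(S)={a,c}  FIRST(A)={b}  FIRST(B)={b}  FIRST(C)={c}
round 2: — fixpoint
  FIRST(S)={a,c}  FIRST(A)={b}  FIRST(B)={b}  FIRST(C)={c}

FIRST(S) = ["a", "c"]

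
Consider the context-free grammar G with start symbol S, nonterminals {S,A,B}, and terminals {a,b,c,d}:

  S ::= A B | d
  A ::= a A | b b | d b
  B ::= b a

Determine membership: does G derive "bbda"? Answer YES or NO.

CNF form of G:
  S -> A B | d
  A -> T0 A | T1 T1 | T2 T1
  B -> T1 T0
  T0 -> a
  T1 -> b
  T2 -> d

Fill CYK table bottom-up:
  cell(0,0) b: {T1}  orig:{}
  cell(1,1) b: {T1}  orig:{}
  cell(2,2) d: {S,T2}  orig:{S}
  cell(3,3) a: {T0}  orig:{}
  cell(0,1) bb: {A}
  cell(1,2) bd: ∅
  cell(2,3) da: ∅
  cell(0,2) bbd: ∅
  cell(1,3) bda: ∅
  cell(0,3) bbda: ∅

S ∉ T[0,3] ⇒ NO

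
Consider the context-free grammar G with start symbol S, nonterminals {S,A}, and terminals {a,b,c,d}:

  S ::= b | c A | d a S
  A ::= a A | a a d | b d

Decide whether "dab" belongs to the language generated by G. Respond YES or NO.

CNF form of G:
  S -> T1 X5 | T3 A | b
  A -> T0 A | T0 X4 | T2 T1
  T0 -> a
  T1 -> d
  T2 -> b
  T3 -> c
  X4 -> T0 T1
  X5 -> T0 S

CYK table (by increasing span):
  cell(0,0) d: {T1}  orig:{}
  cell(1,1) a: {T0}  orig:{}
  cell(2,2) b: {S,T2}  orig:{S}
  cell(0,1) da: ∅
  cell(1,2) ab: {X5}  orig:{}
  cell(0,2) dab: {S}

S ∈ T[0,2] ⇒ YES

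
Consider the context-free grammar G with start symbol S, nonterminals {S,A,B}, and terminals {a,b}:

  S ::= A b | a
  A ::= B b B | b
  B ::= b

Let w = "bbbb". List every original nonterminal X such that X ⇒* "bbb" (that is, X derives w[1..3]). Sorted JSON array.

CNF form of G:
  S -> A T0 | a
  A -> B X1 | b
  B -> b
  T0 -> b
  X1 -> T0 B

Fill CYK table bottom-up — only the sub-triangle for w[1..3]:
  T[1,1] 'b' = {A,B,T0}  orig:{A,B}
  T[2,2] 'b' = {A,B,T0}  orig:{A,B}
  T[3,3] 'b' = {A,B,T0}  orig:{A,B}
  T[1,2] 'bb' = {S,X1}  orig:{S}
  T[2,3] 'bb' = {S,X1}  orig:{S}
  T[1,3] 'bbb' = {A}

Original NTs in T[1,3] deriving "bbb": ["A"]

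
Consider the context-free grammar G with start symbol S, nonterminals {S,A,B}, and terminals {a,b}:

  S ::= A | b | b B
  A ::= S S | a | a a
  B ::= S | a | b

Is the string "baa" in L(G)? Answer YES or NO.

Convert to CNF:
  S -> S S | T0 T0 | T1 B | a | b
  A -> S S | T0 T0 | a
  B -> S S | T0 T0 | T1 B | a | b
  T0 -> a
  T1 -> b

CYK table (by increasing span):
  [0..0]={B,S,T1}  "b"  orig:{B,S}
  [1..1]={A,B,S,T0}  "a"  orig:{A,B,S}
  [2..2]={A,B,S,T0}  "a"  orig:{A,B,S}
  [0..1]={A,B,S}  "ba"
  [1..2]={A,B,S}  "aa"
  [0..2]={A,B,S}  "baa"

S ∈ T[0,2] ⇒ YES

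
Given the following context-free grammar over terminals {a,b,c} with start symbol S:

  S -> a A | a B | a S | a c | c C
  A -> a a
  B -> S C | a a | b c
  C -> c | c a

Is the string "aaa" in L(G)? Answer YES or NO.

Convert to CNF:
  S -> T0 A | T0 B | T0 S | T0 T2 | T2 C
  A -> T0 T0
  B -> S C | T0 T0 | T1 T2
  C -> T2 T0 | c
  T0 -> a
  T1 -> b
  T2 -> c

CYK fill:
  [0..0]={T0}  "a"  orig:{}
  [1..1]={T0}  "a"  orig:{}
  [2..2]={T0}  "a"  orig:{}
  [0..1]={A,B}  "aa"
  [1..2]={A,B}  "aa"
  [0..2]={S}  "aaa"

S ∈ T[0,2] ⇒ YES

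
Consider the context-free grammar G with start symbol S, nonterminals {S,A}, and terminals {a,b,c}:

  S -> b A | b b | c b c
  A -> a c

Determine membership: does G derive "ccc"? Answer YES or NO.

CNF form of G:
  S -> T1 X3 | T2 A | T2 T2
  A -> T0 T1
  T0 -> a
  T1 -> c
  T2 -> b
  X3 -> T2 T1

CYK table (by increasing span):
  [0..0]={T1}  "c"  orig:{}
  [1..1]={T1}  "c"  orig:{}
  [2..2]={T1}  "c"  orig:{}
  [0..1]=∅  "cc"
  [1..2]=∅  "cc"
  [0..2]=∅  "ccc"

S ∉ T[0,2] ⇒ NO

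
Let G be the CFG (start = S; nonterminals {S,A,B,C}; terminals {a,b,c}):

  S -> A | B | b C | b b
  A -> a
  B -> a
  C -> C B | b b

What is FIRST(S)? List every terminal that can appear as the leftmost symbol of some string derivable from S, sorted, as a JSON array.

FIRST iteration:
iter 1:
  A via A→a: +{a}
  B via B→a: +{a}
  C via C→b b: +{b}
  S via S→A: +{a}
  S via S→b C: +{b}
  FIRST(S)={a,b}  FIRST(A)={a}  FIRST(B)={a}  FIRST(C)={b}
iter 2: done
  FIRST(S)={a,b}  FIRST(A)={a}  FIRST(B)={a}  FIRST(C)={b}

FIRST(S) = ["a", "b"]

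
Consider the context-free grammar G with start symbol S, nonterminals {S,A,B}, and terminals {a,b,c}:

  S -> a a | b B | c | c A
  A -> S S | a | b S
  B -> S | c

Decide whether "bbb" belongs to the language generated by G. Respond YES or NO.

CNF form of G:
  S -> T0 B | T1 T1 | T2 A | c
  A -> S S | T0 S | a
  B -> T0 B | T1 T1 | T2 A | c
  T0 -> b
  T1 -> a
  T2 -> c

Fill CYK table bottom-up:
  cell(0,0) b: {T0}  orig:{}
  cell(1,1) b: {T0}  orig:{}
  cell(2,2) b: {T0}  orig:{}
  cell(0,1) bb: ∅
  cell(1,2) bb: ∅
  cell(0,2) bbb: ∅

S ∉ T[0,2] ⇒ NO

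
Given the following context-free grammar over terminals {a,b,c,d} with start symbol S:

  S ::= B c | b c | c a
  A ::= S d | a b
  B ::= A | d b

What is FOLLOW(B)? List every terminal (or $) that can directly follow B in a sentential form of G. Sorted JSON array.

FIRST iteration:
pass 1:
  A via A→a b: +{a}
  B via B→A: +{a}
  B via B→d b: +{d}
  S via S→B c: +{a,d}
  S via S→b c: +{b}
  S via S→c a: +{c}
  FIRST(S)={a,b,c,d}  FIRST(A)={a}  FIRST(B)={a,d}
pass 2:
  A via A→S d: +{b,c,d}
  B via B→A: +{b,c}
  FIRST(S)={a,b,c,d}  FIRST(A)={a,b,c,d}  FIRST(B)={a,b,c,d}
pass 3: (no change)
  FIRST(S)={a,b,c,d}  FIRST(A)={a,b,c,d}  FIRST(B)={a,b,c,d}

Compute FOLLOW by fixpoint:
initialize: $ ∈ FOLLOW(S)
round 1:
  A→S d: FOLLOW(S) ⊇ FIRST(d) = {d}; new: +{d}
  S→B c: FOLLOW(B) ⊇ FIRST(c) = {c}; new: +{c}
  FOLLOW[S]={$,d}  FOLLOW[A]={}  FOLLOW[B]={c}
round 2:
  B→A: FOLLOW(A) ⊇ FOLLOW(B) ⊇ {c}; new: +{c}
  FOLLOW[S]={$,d}  FOLLOW[A]={c}  FOLLOW[B]={c}
round 3: — fixpoint
  FOLLOW[S]={$,d}  FOLLOW[A]={c}  FOLLOW[B]={c}

FOLLOW(B) = ["c"]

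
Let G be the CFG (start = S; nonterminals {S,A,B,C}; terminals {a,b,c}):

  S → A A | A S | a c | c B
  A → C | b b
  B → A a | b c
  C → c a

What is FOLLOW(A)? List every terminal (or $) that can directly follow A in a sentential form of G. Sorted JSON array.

FIRST sets, iterate to fixpoint:
[1]
  A via A→b b: +{b}
  B via B→A a: +{b}
  C via C→c a: +{c}
  S via S→A A: +{b}
  S via S→a c: +{a}
  S via S→c B: +{c}
  FIRST[S]={a,b,c}  FIRST[A]={b}  FIRST[B]={b}  FIRST[C]={c}
[2]
  A via A→C: +{c}
  B via B→A a: +{c}
  FIRST[S]={a,b,c}  FIRST[A]={b,c}  FIRST[B]={b,c}  FIRST[C]={c}
[3] (stable)
  FIRST[S]={a,b,c}  FIRST[A]={b,c}  FIRST[B]={b,c}  FIRST[C]={c}

Compute FOLLOW by fixpoint:
seed FOLLOW(S) with $
pass 1:
  B→A a: FOLLOW(A) ⊇ FIRST(a) = {a}; new: +{a}
  S→A A: FOLLOW(A) ⊇ FIRST(A) = {b,c}; new: +{b,c}
  S→A A: FOLLOW(A) ⊇ FOLLOW(S) ⊇ {$}; new: +{$}
  S→c B: FOLLOW(B) ⊇ FOLLOW(S) ⊇ {$}; new: +{$}
  S: {$}  A: {$,a,b,c}  B: {$}  C: {}
pass 2:
  A→C: FOLLOW(C) ⊇ FOLLOW(A) ⊇ {$,a,b,c}; new: +{$,a,b,c}
  S: {$}  A: {$,a,b,c}  B: {$}  C: {$,a,b,c}
pass 3: — fixpoint
  S: {$}  A: {$,a,b,c}  B: {$}  C: {$,a,b,c}

FOLLOW(A) = ["$", "a", "b", "c"]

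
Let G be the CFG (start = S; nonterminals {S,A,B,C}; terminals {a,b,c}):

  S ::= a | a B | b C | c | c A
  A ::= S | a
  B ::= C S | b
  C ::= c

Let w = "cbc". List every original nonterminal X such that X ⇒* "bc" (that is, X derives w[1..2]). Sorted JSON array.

Convert to CNF:
  S -> T0 B | T1 C | T2 A | a | c
  A -> T0 B | T1 C | T2 A | a | c
  B -> C S | b
  C -> c
  T0 -> a
  T1 -> b
  T2 -> c

Fill CYK table bottom-up — only the sub-triangle for w[1..2]:
  T[1,1] 'b' = {B,T1}  orig:{B}
  T[2,2] 'c' = {A,C,S,T2}  orig:{A,C,S}
  T[1,2] 'bc' = {A,S}

Original NTs in T[1,2] deriving "bc": ["A", "S"]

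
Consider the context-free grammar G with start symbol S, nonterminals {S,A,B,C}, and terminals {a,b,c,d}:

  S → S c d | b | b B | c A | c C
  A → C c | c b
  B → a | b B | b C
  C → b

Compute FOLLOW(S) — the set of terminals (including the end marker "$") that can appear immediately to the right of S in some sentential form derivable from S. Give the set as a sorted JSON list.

FIRST iteration:
round 1:
  A via A→c b: +{c}
  B via B→a: +{a}
  B via B→b B: +{b}
  C via C→b: +{b}
  S via S→b: +{b}
  S via S→c A: +{c}
  FIRST(S)={b,c}  FIRST(A)={c}  FIRST(B)={a,b}  FIRST(C)={b}
round 2:
  A via A→C c: +{b}
  FIRST(S)={b,c}  FIRST(A)={b,c}  FIRST(B)={a,b}  FIRST(C)={b}
round 3: — fixpoint
  FIRST(S)={b,c}  FIRST(A)={b,c}  FIRST(B)={a,b}  FIRST(C)={b}

FOLLOW iteration:
FOLLOW(S) := {$}
iter 1:
  A→C c: FOLLOW(C) ⊇ FIRST(c) = {c}; new: +{c}
  S→S c d: FOLLOW(S) ⊇ FIRST(c) = {c}; new: +{c}
  S→b B: FOLLOW(B) ⊇ FOLLOW(S) ⊇ {$,c}; new: +{$,c}
  S→c A: FOLLOW(A) ⊇ FOLLOW(S) ⊇ {$,c}; new: +{$,c}
  S→c C: FOLLOW(C) ⊇ FOLLOW(S) ⊇ {$,c}; new: +{$}
  S: {$,c}  A: {$,c}  B: {$,c}  C: {$,c}
iter 2: done
  S: {$,c}  A: {$,c}  B: {$,c}  C: {$,c}

FOLLOW(S) = ["$", "c"]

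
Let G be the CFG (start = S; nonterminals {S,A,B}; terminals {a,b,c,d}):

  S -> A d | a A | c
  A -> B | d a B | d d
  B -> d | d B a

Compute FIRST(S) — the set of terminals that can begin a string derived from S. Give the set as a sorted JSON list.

Compute FIRST by fixpoint:
iter 1:
  A via A→d a B: +{d}
  B via B→d: +{d}
  S via S→A d: +{d}
  S via S→a A: +{a}
  S via S→c: +{c}
  S: {a,c,d}  A: {d}  B: {d}
iter 2: (no change)
  S: {a,c,d}  A: {d}  B: {d}

FIRST(S) = ["a", "c", "d"]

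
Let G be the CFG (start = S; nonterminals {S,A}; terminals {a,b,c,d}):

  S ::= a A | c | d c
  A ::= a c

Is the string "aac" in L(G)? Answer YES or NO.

Convert to CNF:
  S -> T0 A | T2 T1 | c
  A -> T0 T1
  T0 -> a
  T1 -> c
  T2 -> d

Fill CYK table bottom-up:
  [0..0]={T0}  "a"  orig:{}
  [1..1]={T0}  "a"  orig:{}
  [2..2]={S,T1}  "c"  orig:{S}
  [0..1]=∅  "aa"
  [1..2]={A}  "ac"
  [0..2]={S}  "aac"

S ∈ T[0,2] ⇒ YES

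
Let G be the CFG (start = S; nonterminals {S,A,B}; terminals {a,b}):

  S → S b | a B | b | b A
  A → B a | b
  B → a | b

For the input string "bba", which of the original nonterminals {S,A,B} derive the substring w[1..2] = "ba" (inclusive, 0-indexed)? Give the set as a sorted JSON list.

CNF form of G:
  S -> S T1 | T0 B | T1 A | b
  A -> B T0 | b
  B -> a | b
  T0 -> a
  T1 -> b

CYK table (by increasing span) (cells [i..j] with 1 ≤ i ≤ j ≤ 2 only):
  cell(1,1) b: {A,B,S,T1}  orig:{A,B,S}
  cell(2,2) a: {B,T0}  orig:{B}
  cell(1,2) ba: {A}

Original NTs in T[1,2] deriving "ba": ["A"]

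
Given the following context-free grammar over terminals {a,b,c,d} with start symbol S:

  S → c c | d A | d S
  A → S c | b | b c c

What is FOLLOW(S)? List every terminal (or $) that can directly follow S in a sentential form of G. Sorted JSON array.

FIRST sets, iterate to fixpoint:
[1]
  A via A→b: +{b}
  S via S→c c: +{c}
  S via S→d A: +{d}
  FIRST(S)={c,d}  FIRST(A)={b}
[2]
  A via A→S c: +{c,d}
  FIRST(S)={c,d}  FIRST(A)={b,c,d}
[3] done
  FIRST(S)={c,d}  FIRST(A)={b,c,d}

Compute FOLLOW by fixpoint:
FOLLOW(S) := {$}
[1]
  A→S c: FOLLOW(S) ⊇ FIRST(c) = {c}; new: +{c}
  S→d A: FOLLOW(A) ⊇ FOLLOW(S) ⊇ {$,c}; new: +{$,c}
  FOLLOW(S)={$,c}  FOLLOW(A)={$,c}
[2] (stable)
  FOLLOW(S)={$,c}  FOLLOW(A)={$,c}

FOLLOW(S) = ["$", "c"]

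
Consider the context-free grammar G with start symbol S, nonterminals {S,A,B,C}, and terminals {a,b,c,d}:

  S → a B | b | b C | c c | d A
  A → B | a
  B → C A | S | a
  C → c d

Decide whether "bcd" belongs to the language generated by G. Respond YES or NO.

CNF form of G:
  S -> T0 B | T1 C | T2 T2 | T3 A | b
  A -> C A | T0 B | T1 C | T2 T2 | T3 A | a | b
  B -> C A | T0 B | T1 C | T2 T2 | T3 A | a | b
  C -> T2 T3
  T0 -> a
  T1 -> b
  T2 -> c
  T3 -> d

CYK table (by increasing span):
  [0..0]={A,B,S,T1}  "b"  orig:{A,B,S}
  [1..1]={T2}  "c"  orig:{}
  [2..2]={T3}  "d"  orig:{}
  [0..1]=∅  "bc"
  [1..2]={C}  "cd"
  [0..2]={A,B,S}  "bcd"

S ∈ T[0,2] ⇒ YES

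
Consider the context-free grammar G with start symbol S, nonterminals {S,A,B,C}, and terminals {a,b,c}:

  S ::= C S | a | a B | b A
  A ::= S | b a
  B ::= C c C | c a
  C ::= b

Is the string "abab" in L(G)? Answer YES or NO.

CNF form of G:
  S -> C S | T0 B | T1 A | a
  A -> C S | T0 B | T1 A | T1 T0 | a
  B -> C X3 | T2 T0
  C -> b
  T0 -> a
  T1 -> b
  T2 -> c
  X3 -> T2 C

CYK fill:
  [0..0]={A,S,T0}  "a"  orig:{A,S}
  [1..1]={C,T1}  "b"  orig:{C}
  [2..2]={A,S,T0}  "a"  orig:{A,S}
  [3..3]={C,T1}  "b"  orig:{C}
  [0..1]=∅  "ab"
  [1..2]={A,S}  "ba"
  [2..3]=∅  "ab"
  [0..2]=∅  "aba"
  [1..3]=∅  "bab"
  [0..3]=∅  "abab"

S ∉ T[0,3] ⇒ NO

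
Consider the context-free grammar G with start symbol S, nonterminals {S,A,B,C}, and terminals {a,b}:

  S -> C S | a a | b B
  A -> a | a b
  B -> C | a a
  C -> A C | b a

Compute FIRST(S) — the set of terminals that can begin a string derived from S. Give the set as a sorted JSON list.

FIRST sets, iterate to fixpoint:
round 1:
  A via A→a: +{a}
  B via B→a a: +{a}
  C via C→A C: +{a}
  C via C→b a: +{b}
  S via S→C S: +{a,b}
  FIRST[S]={a,b}  FIRST[A]={a}  FIRST[B]={a}  FIRST[C]={a,b}
round 2:
  B via B→C: +{b}
  FIRST[S]={a,b}  FIRST[A]={a}  FIRST[B]={a,b}  FIRST[C]={a,b}
round 3: (no change)
  FIRST[S]={a,b}  FIRST[A]={a}  FIRST[B]={a,b}  FIRST[C]={a,b}

FIRST(S) = ["a", "b"]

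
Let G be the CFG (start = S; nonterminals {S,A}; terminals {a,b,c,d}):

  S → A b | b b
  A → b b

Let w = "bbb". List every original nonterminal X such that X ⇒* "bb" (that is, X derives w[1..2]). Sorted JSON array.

CNF form of G:
  S -> A T0 | T0 T0
  A -> T0 T0
  T0 -> b

Fill CYK table bottom-up, restricted to cells inside w[1..2]:
  cell(1,1) b: {T0}  orig:{}
  cell(2,2) b: {T0}  orig:{}
  cell(1,2) bb: {A,S}

Original NTs in T[1,2] deriving "bb": ["A", "S"]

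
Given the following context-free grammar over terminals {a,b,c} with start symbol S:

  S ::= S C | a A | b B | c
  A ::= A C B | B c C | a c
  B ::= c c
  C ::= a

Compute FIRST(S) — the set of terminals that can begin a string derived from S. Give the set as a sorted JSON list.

FIRST sets, iterate to fixpoint:
iter 1:
  A via A→a c: +{a}
  B via B→c c: +{c}
  C via C→a: +{a}
  S via S→a A: +{a}
  S via S→b B: +{b}
  S via S→c: +{c}
  FIRST[S]={a,b,c}  FIRST[A]={a}  FIRST[B]={c}  FIRST[C]={a}
iter 2:
  A via A→B c C: +{c}
  FIRST[S]={a,b,c}  FIRST[A]={a,c}  FIRST[B]={c}  FIRST[C]={a}
iter 3: (no change)
  FIRST[S]={a,b,c}  FIRST[A]={a,c}  FIRST[B]={c}  FIRST[C]={a}

FIRST(S) = ["a", "b", "c"]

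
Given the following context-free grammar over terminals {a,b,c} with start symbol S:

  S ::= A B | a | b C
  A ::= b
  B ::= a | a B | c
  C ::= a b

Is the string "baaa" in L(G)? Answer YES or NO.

CNF form of G:
  S -> A B | T1 C | a
  A -> b
  B -> T0 B | a | c
  C -> T0 T1
  T0 -> a
  T1 -> b

CYK fill:
  [0..0]={A,T1}  "b"  orig:{A}
  [1..1]={B,S,T0}  "a"  orig:{B,S}
  [2..2]={B,S,T0}  "a"  orig:{B,S}
  [3..3]={B,S,T0}  "a"  orig:{B,S}
  [0..1]={S}  "ba"
  [1..2]={B}  "aa"
  [2..3]={B}  "aa"
  [0..2]={S}  "baa"
  [1..3]={B}  "aaa"
  [0..3]={S}  "baaa"

S ∈ T[0,3] ⇒ YES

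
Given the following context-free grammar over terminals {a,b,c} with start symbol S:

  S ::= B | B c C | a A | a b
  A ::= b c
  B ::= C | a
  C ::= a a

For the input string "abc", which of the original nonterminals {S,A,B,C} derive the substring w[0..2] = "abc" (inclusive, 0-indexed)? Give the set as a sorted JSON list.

Convert to CNF:
  S -> B X3 | T2 A | T2 T0 | T2 T2 | a
  A -> T0 T1
  B -> T2 T2 | a
  C -> T2 T2
  T0 -> b
  T1 -> c
  T2 -> a
  X3 -> T1 C

CYK fill — only the sub-triangle for w[0..2]:
  [0..0]={B,S,T2}  "a"  orig:{B,S}
  [1..1]={T0}  "b"  orig:{}
  [2..2]={T1}  "c"  orig:{}
  [0..1]={S}  "ab"
  [1..2]={A}  "bc"
  [0..2]={S}  "abc"

Original NTs in T[0,2] deriving "abc": ["S"]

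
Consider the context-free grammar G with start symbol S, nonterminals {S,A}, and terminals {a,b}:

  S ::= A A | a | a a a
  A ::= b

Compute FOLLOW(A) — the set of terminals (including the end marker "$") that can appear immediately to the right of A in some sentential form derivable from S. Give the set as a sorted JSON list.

Compute FIRST by fixpoint:
[1]
  A via A→b: +{b}
  S via S→A A: +{b}
  S via S→a: +{a}
  FIRST[S]={a,b}  FIRST[A]={b}
[2] done
  FIRST[S]={a,b}  FIRST[A]={b}

FOLLOW sets:
seed FOLLOW(S) with $
pass 1:
  S→A A: FOLLOW(A) ⊇ FIRST(A) = {b}; new: +{b}
  S→A A: FOLLOW(A) ⊇ FOLLOW(S) ⊇ {$}; new: +{$}
  FOLLOW(S)={$}  FOLLOW(A)={$,b}
pass 2: — fixpoint
  FOLLOW(S)={$}  FOLLOW(A)={$,b}

FOLLOW(A) = ["$", "b"]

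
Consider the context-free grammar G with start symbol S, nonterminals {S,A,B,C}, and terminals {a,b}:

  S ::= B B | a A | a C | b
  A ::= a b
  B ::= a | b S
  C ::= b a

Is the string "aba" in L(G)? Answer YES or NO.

Convert to CNF:
  S -> B B | T0 A | T0 C | b
  A -> T0 T1
  B -> T1 S | a
  C -> T1 T0
  T0 -> a
  T1 -> b

CYK table (by increasing span):
  cell(0,0) a: {B,T0}  orig:{B}
  cell(1,1) b: {S,T1}  orig:{S}
  cell(2,2) a: {B,T0}  orig:{B}
  cell(0,1) ab: {A}
  cell(1,2) ba: {C}
  cell(0,2) aba: {S}

S ∈ T[0,2] ⇒ YES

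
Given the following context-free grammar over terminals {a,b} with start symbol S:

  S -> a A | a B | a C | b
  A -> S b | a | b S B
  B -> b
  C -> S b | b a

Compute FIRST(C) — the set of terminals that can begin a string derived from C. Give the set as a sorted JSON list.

FIRST iteration:
[1]
  A via A→a: +{a}
  A via A→b S B: +{b}
  B via B→b: +{b}
  C via C→b a: +{b}
  S via S→a A: +{a}
  S via S→b: +{b}
  FIRST[S]={a,b}  FIRST[A]={a,b}  FIRST[B]={b}  FIRST[C]={b}
[2]
  C via C→S b: +{a}
  FIRST[S]={a,b}  FIRST[A]={a,b}  FIRST[B]={b}  FIRST[C]={a,b}
[3] (no change)
  FIRST[S]={a,b}  FIRST[A]={a,b}  FIRST[B]={b}  FIRST[C]={a,b}

FIRST(C) = ["a", "b"]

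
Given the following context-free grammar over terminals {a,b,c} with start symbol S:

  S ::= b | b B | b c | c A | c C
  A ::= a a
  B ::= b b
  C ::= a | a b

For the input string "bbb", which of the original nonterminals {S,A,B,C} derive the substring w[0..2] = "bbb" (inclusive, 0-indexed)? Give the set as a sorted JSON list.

CNF form of G:
  S -> T1 B | T1 T2 | T2 A | T2 C | b
  A -> T0 T0
  B -> T1 T1
  C -> T0 T1 | a
  T0 -> a
  T1 -> b
  T2 -> c

CYK fill — only the sub-triangle for w[0..2]:
  T[0,0] 'b' = {S,T1}  orig:{S}
  T[1,1] 'b' = {S,T1}  orig:{S}
  T[2,2] 'b' = {S,T1}  orig:{S}
  T[0,1] 'bb' = {B}
  T[1,2] 'bb' = {B}
  T[0,2] 'bbb' = {S}

Original NTs in T[0,2] deriving "bbb": ["S"]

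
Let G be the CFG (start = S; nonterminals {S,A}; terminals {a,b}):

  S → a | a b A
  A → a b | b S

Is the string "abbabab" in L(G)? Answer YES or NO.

CNF form of G:
  S -> T0 X2 | a
  A -> T0 T1 | T1 S
  T0 -> a
  T1 -> b
  X2 -> T1 A

CYK table (by increasing span):
  cell(0,0) a: {S,T0}  orig:{S}
  cell(1,1) b: {T1}  orig:{}
  cell(2,2) b: {T1}  orig:{}
  cell(3,3) a: {S,T0}  orig:{S}
  cell(4,4) b: {T1}  orig:{}
  cell(5,5) a: {S,T0}  orig:{S}
  cell(6,6) b: {T1}  orig:{}
  cell(0,1) ab: {A}
  cell(1,2) bb: ∅
  cell(2,3) ba: {A}
  cell(3,4) ab: {A}
  cell(4,5) ba: {A}
  cell(5,6) ab: {A}
  cell(0,2) abb: ∅
  cell(1,3) bba: {X2}  orig:{}
  cell(2,4) bab: {X2}  orig:{}
  cell(3,5) aba: ∅
  cell(4,6) bab: {X2}  orig:{}
  cell(0,3) abba: {S}
  cell(1,4) bbab: ∅
  cell(2,5) baba: ∅
  cell(3,6) abab: {S}
  cell(0,4) abbab: ∅
  cell(1,5) bbaba: ∅
  cell(2,6) babab: {A}
  cell(0,5) abbaba: ∅
  cell(1,6) bbabab: {X2}  orig:{}
  cell(0,6) abbabab: {S}

S ∈ T[0,6] ⇒ YES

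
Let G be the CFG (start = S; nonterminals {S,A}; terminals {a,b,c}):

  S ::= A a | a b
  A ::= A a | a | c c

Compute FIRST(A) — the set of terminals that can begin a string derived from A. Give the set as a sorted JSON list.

FIRST sets, iterate to fixpoint:
iter 1:
  A via A→a: +{a}
  A via A→c c: +{c}
  S via S→A a: +{a,c}
  S: {a,c}  A: {a,c}
iter 2: (no change)
  S: {a,c}  A: {a,c}

FIRST(A) = ["a", "c"]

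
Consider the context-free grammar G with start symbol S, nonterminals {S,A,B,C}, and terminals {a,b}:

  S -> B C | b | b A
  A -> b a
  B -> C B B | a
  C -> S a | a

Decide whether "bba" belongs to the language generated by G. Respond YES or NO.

CNF form of G:
  S -> B C | T0 A | b
  A -> T0 T1
  B -> C X2 | a
  C -> S T1 | a
  T0 -> b
  T1 -> a
  X2 -> B B

CYK fill:
  cell(0,0) b: {S,T0}  orig:{S}
  cell(1,1) b: {S,T0}  orig:{S}
  cell(2,2) a: {B,C,T1}  orig:{B,C}
  cell(0,1) bb: ∅
  cell(1,2) ba: {A,C}
  cell(0,2) bba: {S}

S ∈ T[0,2] ⇒ YES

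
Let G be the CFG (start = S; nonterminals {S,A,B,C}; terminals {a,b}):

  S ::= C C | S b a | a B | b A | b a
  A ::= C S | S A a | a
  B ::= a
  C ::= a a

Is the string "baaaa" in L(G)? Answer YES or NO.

Convert to CNF:
  S -> C C | S X3 | T0 B | T1 A | T1 T0
  A -> C S | S X2 | a
  B -> a
  C -> T0 T0
  T0 -> a
  T1 -> b
  X2 -> A T0
  X3 -> T1 T0

Fill CYK table bottom-up:
  cell(0,0) b: {T1}  orig:{}
  cell(1,1) a: {A,B,T0}  orig:{A,B}
  cell(2,2) a: {A,B,T0}  orig:{A,B}
  cell(3,3) a: {A,B,T0}  orig:{A,B}
  cell(4,4) a: {A,B,T0}  orig:{A,B}
  cell(0,1) ba: {S,X3}  orig:{S}
  cell(1,2) aa: {C,S,X2}  orig:{C,S}
  cell(2,3) aa: {C,S,X2}  orig:{C,S}
  cell(3,4) aa: {C,S,X2}  orig:{C,S}
  cell(0,2) baa: ∅
  cell(1,3) aaa: ∅
  cell(2,4) aaa: ∅
  cell(0,3) baaa: {A}
  cell(1,4) aaaa: {A,S}
  cell(0,4) baaaa: {S,X2}  orig:{S}

S ∈ T[0,4] ⇒ YES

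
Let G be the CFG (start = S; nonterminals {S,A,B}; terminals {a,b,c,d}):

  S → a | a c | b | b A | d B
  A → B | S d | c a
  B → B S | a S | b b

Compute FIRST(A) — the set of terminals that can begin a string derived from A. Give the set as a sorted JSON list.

FIRST sets, iterate to fixpoint:
[1]
  A via A→c a: +{c}
  B via B→a S: +{a}
  B via B→b b: +{b}
  S via S→a: +{a}
  S via S→b: +{b}
  S via S→d B: +{d}
  FIRST(S)={a,b,d}  FIRST(A)={c}  FIRST(B)={a,b}
[2]
  A via A→B: +{a,b}
  A via A→S d: +{d}
  FIRST(S)={a,b,d}  FIRST(A)={a,b,c,d}  FIRST(B)={a,b}
[3] — fixpoint
  FIRST(S)={a,b,d}  FIRST(A)={a,b,c,d}  FIRST(B)={a,b}

FIRST(A) = ["a", "b", "c", "d"]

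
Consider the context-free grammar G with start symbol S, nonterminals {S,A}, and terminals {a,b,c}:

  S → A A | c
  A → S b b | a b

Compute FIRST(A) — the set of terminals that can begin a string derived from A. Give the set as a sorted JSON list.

FIRST sets, iterate to fixpoint:
[1]
  A via A→a b: +{a}
  S via S→A A: +{a}
  S via S→c: +{c}
  FIRST(S)={a,c}  FIRST(A)={a}
[2]
  A via A→S b b: +{c}
  FIRST(S)={a,c}  FIRST(A)={a,c}
[3] done
  FIRST(S)={a,c}  FIRST(A)={a,c}

FIRST(A) = ["a", "c"]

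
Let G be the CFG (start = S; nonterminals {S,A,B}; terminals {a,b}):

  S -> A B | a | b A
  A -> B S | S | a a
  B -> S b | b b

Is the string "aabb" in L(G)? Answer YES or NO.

CNF form of G:
  S -> A B | T1 A | a
  A -> A B | B S | T0 T0 | T1 A | a
  B -> S T1 | T1 T1
  T0 -> a
  T1 -> b

CYK table (by increasing span):
  T[0,0] 'a' = {A,S,T0}  orig:{A,S}
  T[1,1] 'a' = {A,S,T0}  orig:{A,S}
  T[2,2] 'b' = {T1}  orig:{}
  T[3,3] 'b' = {T1}  orig:{}
  T[0,1] 'aa' = {A}
  T[1,2] 'ab' = {B}
  T[2,3] 'bb' = {B}
  T[0,2] 'aab' = {A,S}
  T[1,3] 'abb' = {A,S}
  T[0,3] 'aabb' = {A,B,S}

S ∈ T[0,3] ⇒ YES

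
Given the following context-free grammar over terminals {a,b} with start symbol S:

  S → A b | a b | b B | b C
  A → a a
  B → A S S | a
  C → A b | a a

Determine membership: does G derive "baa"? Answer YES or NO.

Convert to CNF:
  S -> A T1 | T0 T1 | T1 B | T1 C
  A -> T0 T0
  B -> A X2 | a
  C -> A T1 | T0 T0
  T0 -> a
  T1 -> b
  X2 -> S S

CYK fill:
  [0..0]={T1}  "b"  orig:{}
  [1..1]={B,T0}  "a"  orig:{B}
  [2..2]={B,T0}  "a"  orig:{B}
  [0..1]={S}  "ba"
  [1..2]={A,C}  "aa"
  [0..2]={S}  "baa"

S ∈ T[0,2] ⇒ YES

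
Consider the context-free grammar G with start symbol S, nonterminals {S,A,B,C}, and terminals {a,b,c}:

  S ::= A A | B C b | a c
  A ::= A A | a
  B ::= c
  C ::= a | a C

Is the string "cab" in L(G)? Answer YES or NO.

Convert to CNF:
  S -> A A | B X3 | T0 T2
  A -> A A | a
  B -> c
  C -> T0 C | a
  T0 -> a
  T1 -> b
  T2 -> c
  X3 -> C T1

CYK fill:
  cell(0,0) c: {B,T2}  orig:{B}
  cell(1,1) a: {A,C,T0}  orig:{A,C}
  cell(2,2) b: {T1}  orig:{}
  cell(0,1) ca: ∅
  cell(1,2) ab: {X3}  orig:{}
  cell(0,2) cab: {S}

S ∈ T[0,2] ⇒ YES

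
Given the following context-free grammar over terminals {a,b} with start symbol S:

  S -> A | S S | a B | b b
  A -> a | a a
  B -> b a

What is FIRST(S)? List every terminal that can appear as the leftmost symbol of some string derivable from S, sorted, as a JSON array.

Compute FIRST by fixpoint:
pass 1:
  A via A→a: +{a}
  B via B→b a: +{b}
  S via S→A: +{a}
  S via S→b b: +{b}
  FIRST(S)={a,b}  FIRST(A)={a}  FIRST(B)={b}
pass 2: (no change)
  FIRST(S)={a,b}  FIRST(A)={a}  FIRST(B)={b}

FIRST(S) = ["a", "b"]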